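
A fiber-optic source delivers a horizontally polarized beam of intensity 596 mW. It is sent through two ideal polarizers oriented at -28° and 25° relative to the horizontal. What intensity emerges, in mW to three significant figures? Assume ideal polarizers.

By Malus's law, I₁ = 596 mW · cos²(28°) = 464.6 mW.
I₂ = I₁ · cos²(53°) = 464.6 · 0.3622 = 168.3 mW.

I ≈ 168 mW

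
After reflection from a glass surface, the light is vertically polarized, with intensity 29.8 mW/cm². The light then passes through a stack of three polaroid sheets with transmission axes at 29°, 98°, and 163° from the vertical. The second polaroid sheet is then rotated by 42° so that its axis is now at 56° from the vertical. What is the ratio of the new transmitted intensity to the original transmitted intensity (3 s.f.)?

I_new/I_old ≈ 2.96

Before rotation:
By Malus's law, I₁ = I₀ cos²(29° − 0°) = I₀ cos²(29°) = 0.765 I₀.
I₂ = I₁ cos²(98° − 29°) = 0.765 I₀ · cos²(69°) = 0.09824 I₀.
I₃ = I₂ cos²(163° − 98°) = 0.09824 I₀ · cos²(65°) = 0.01755 I₀.
After rotation:
I₁ = I₀ cos²(29° − 0°) = I₀ cos²(29°) = 0.765 I₀.
I₂ = I₁ cos²(56° − 29°) = 0.765 I₀ · cos²(27°) = 0.6073 I₀.
Angle between axes 2 and 3: 73°. I₃ = 0.6073 I₀ · cos²(73°) = 0.05191 I₀.
Ratio = 0.05191 / 0.01755 = 2.959.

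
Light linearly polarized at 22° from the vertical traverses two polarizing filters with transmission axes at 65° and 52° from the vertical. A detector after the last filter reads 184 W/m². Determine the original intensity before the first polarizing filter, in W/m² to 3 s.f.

By Malus's law, I₁ = I₀ cos²(65° − 22°) = I₀ cos²(43°) = 0.5349 I₀.
I₂ = I₁ cos²(52° − 65°) = 0.5349 I₀ · cos²(13°) = 0.5078 I₀.
So 184 W/m² = 0.5078 I₀, giving I₀ = 184/0.5078 = 362.3 W/m².

I₀ ≈ 362 W/m²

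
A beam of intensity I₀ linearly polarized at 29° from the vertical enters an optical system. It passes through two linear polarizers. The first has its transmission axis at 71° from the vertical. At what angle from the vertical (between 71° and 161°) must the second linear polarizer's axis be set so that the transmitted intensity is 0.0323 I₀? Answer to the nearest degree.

θ ≈ 147°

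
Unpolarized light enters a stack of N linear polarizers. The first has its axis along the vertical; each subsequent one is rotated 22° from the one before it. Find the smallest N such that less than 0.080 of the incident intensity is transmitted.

First polarizer halves the unpolarized light: factor 1/2.
Each further stage multiplies by cos²(22°) = 0.8597.
After N polarizers: T = 0.5·0.8597^(N−1). Require T < 0.080 ⇒ N−1 > ln(0.080/0.5)/ln(0.8597) = 12.12, so N−1 ≥ 13 and N = 14.
Check: N=14 gives T = 0.07003 < 0.080; N=13 gives T = 0.08146.

N = 14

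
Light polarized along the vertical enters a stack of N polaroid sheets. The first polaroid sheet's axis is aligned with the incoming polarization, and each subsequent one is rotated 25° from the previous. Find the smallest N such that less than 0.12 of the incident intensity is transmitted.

N = 12

First polarizer is aligned with the polarization: full transmission.
Each further stage multiplies by cos²(25°) = 0.8214.
After N polarizers: T = 0.8214^(N−1). Require T < 0.12 ⇒ N−1 > ln(0.12)/ln(0.8214) = 10.78, so N−1 ≥ 11 and N = 12.
Check: N=12 gives T = 0.1148 < 0.12; N=11 gives T = 0.1398.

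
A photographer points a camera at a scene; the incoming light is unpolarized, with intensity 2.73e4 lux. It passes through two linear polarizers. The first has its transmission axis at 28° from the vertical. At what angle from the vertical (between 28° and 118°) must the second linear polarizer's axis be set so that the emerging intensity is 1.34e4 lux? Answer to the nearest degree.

θ ≈ 36°

Unpolarized light through the first polarizer → I₁ = ½ I₀, now polarized at 28°.
Target fraction: 1.34e4 / 2.73e4 lux = 0.4908 of I₀.
Need I₂/I₀ = 0.4908, so cos²(θ − 28°) = 0.4908 / 0.5 = 0.9817.
θ − 28° = arccos(√0.9817) = 7.8°, giving θ ≈ 28 + 7.8 = 35.8°.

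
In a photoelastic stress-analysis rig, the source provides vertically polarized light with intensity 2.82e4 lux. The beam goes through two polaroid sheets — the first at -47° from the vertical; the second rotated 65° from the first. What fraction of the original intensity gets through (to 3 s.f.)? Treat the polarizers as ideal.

By Malus's law, I₁ = 2.82e4 lux · cos²(47°) = 1.312e+04 lux.
I₂ = I₁ · cos²(65°) = 1.312e+04 · 0.1786 = 2343 lux.
Transmitted fraction = 0.08307.

I/I₀ ≈ 0.0831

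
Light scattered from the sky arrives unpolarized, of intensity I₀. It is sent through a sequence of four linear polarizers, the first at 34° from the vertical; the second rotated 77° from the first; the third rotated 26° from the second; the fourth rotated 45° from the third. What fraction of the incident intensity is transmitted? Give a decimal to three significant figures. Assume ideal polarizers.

≈ 0.0102 I₀

Unpolarized light through the first polarizer → I₁ = ½ I₀, now polarized at 34°.
I₂ = I₁ cos²(77°) = 0.5 · 0.0506 I₀ = 0.0253 I₀.
I₃ = I₂ cos²(26°) = 0.0253 · 0.8078 I₀ = 0.02044 I₀.
I₄ = I₃ cos²(45°) = 0.02044 · 0.5 I₀ = 0.01022 I₀.
Transmitted fraction = 0.01022.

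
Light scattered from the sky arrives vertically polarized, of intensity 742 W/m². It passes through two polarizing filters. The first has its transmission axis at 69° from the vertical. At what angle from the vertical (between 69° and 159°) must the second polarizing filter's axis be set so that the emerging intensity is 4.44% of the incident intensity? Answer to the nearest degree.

I₁ = I₀ cos²(69° − 0°) = I₀ cos²(69°) = 0.1284 I₀.
Need I₂/I₀ = 0.0444, so cos²(θ − 69°) = 0.0444 / 0.1284 = 0.3457.
θ − 69° = arccos(√0.3457) = 54.0°, giving θ ≈ 69 + 54.0 = 123.0°.

θ ≈ 123°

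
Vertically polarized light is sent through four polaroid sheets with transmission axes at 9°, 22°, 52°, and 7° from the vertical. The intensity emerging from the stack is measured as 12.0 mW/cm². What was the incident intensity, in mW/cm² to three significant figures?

I₀ ≈ 34.6 mW/cm²

I₁ = I₀ cos²(9° − 0°) = I₀ cos²(9°) = 0.9755 I₀.
I₂ = I₁ cos²(22° − 9°) = 0.9755 I₀ · cos²(13°) = 0.9262 I₀.
I₃ = I₂ cos²(52° − 22°) = 0.9262 I₀ · cos²(30°) = 0.6946 I₀.
I₄ = I₃ cos²(7° − 52°) = 0.6946 I₀ · cos²(45°) = 0.3473 I₀.
So 12.0 mW/cm² = 0.3473 I₀, giving I₀ = 12.0/0.3473 = 34.55 mW/cm².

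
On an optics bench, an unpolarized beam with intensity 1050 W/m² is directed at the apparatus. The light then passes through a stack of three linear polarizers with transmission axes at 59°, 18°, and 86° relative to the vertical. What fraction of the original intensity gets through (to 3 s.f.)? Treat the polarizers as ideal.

I/I₀ ≈ 0.0400

Unpolarized light through the first polarizer → I₁ = 1050 W/m²/2 = 525 W/m², polarized at 59°.
I₂ = I₁ · cos²(41°) = 525 · 0.5696 = 299 W/m².
I₃ = I₂ · cos²(68°) = 299 · 0.1403 = 41.96 W/m².
Transmitted fraction = 0.03997.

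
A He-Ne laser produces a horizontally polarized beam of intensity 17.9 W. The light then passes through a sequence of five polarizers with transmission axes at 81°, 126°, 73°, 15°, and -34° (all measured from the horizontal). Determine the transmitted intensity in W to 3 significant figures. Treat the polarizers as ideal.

I₁ = 17.9 W · cos²(81°) = 0.438 W.
I₂ = I₁ · cos²(45°) = 0.438 · 0.5 = 0.219 W.
I₃ = I₂ · cos²(53°) = 0.219 · 0.3622 = 0.07933 W.
I₄ = I₃ · cos²(58°) = 0.07933 · 0.2808 = 0.02228 W.
I₅ = I₄ · cos²(49°) = 0.02228 · 0.4304 = 0.009588 W.

I ≈ 0.00959 W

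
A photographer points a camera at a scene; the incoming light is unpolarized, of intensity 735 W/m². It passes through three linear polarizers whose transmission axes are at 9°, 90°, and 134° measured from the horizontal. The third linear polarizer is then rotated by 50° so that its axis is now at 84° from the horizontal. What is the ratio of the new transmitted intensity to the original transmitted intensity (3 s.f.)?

I_new/I_old ≈ 1.91

Before rotation:
Unpolarized light through the first polarizer → I₁ = ½ I₀, now polarized at 9°.
I₂ = I₁ cos²(90° − 9°) = 0.5 I₀ · cos²(81°) = 0.01224 I₀.
I₃ = I₂ cos²(134° − 90°) = 0.01224 I₀ · cos²(44°) = 0.006331 I₀.
After rotation:
Unpolarized light through the first polarizer → I₁ = ½ I₀, now polarized at 9°.
I₂ = I₁ cos²(90° − 9°) = 0.5 I₀ · cos²(81°) = 0.01224 I₀.
I₃ = I₂ cos²(84° − 90°) = 0.01224 I₀ · cos²(6°) = 0.0121 I₀.
Ratio = 0.0121 / 0.006331 = 1.911.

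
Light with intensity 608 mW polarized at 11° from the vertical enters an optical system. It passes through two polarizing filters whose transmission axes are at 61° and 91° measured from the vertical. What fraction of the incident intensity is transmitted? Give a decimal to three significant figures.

I/I₀ ≈ 0.310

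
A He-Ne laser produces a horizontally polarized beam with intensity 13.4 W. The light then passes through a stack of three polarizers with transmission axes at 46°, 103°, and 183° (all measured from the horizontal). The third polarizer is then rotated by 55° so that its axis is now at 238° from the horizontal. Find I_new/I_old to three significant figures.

Before rotation:
I₁ = I₀ cos²(46° − 0°) = I₀ cos²(46°) = 0.4826 I₀.
I₂ = I₁ cos²(103° − 46°) = 0.4826 I₀ · cos²(57°) = 0.1431 I₀.
I₃ = I₂ cos²(183° − 103°) = 0.1431 I₀ · cos²(80°) = 0.004316 I₀.
After rotation:
I₁ = I₀ cos²(46° − 0°) = I₀ cos²(46°) = 0.4826 I₀.
I₂ = I₁ cos²(103° − 46°) = 0.4826 I₀ · cos²(57°) = 0.1431 I₀.
Angle between axes 2 and 3: 45°. I₃ = 0.1431 I₀ · cos²(45°) = 0.07157 I₀.
Ratio = 0.07157 / 0.004316 = 16.58.

I_new/I_old ≈ 16.6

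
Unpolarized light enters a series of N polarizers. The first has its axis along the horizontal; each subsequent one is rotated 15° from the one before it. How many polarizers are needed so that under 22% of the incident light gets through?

N = 13

First polarizer halves the unpolarized light: factor 1/2.
Each further stage multiplies by cos²(15°) = 0.933.
After N polarizers: T = 0.5·0.933^(N−1). Require T < 0.22 ⇒ N−1 > ln(0.22/0.5)/ln(0.933) = 11.84, so N−1 ≥ 12 and N = 13.
Check: N=13 gives T = 0.2176 < 0.22; N=12 gives T = 0.2332.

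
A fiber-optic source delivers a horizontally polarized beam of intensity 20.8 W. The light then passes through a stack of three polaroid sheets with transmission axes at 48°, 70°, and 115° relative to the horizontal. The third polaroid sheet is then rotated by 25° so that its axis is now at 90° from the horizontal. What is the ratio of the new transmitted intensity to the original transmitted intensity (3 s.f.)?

I_new/I_old ≈ 1.77

Before rotation:
I₁ = I₀ cos²(48° − 0°) = I₀ cos²(48°) = 0.4477 I₀.
I₂ = I₁ cos²(70° − 48°) = 0.4477 I₀ · cos²(22°) = 0.3849 I₀.
I₃ = I₂ cos²(115° − 70°) = 0.3849 I₀ · cos²(45°) = 0.1925 I₀.
After rotation:
I₁ = I₀ cos²(48° − 0°) = I₀ cos²(48°) = 0.4477 I₀.
I₂ = I₁ cos²(70° − 48°) = 0.4477 I₀ · cos²(22°) = 0.3849 I₀.
I₃ = I₂ cos²(90° − 70°) = 0.3849 I₀ · cos²(20°) = 0.3399 I₀.
Ratio = 0.3399 / 0.1925 = 1.766.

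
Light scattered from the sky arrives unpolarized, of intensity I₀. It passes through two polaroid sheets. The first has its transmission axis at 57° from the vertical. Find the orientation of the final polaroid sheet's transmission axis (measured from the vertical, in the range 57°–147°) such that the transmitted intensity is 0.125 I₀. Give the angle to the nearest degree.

Unpolarized light through the first polarizer → I₁ = ½ I₀, now polarized at 57°.
Need I₂/I₀ = 0.125, so cos²(θ − 57°) = 0.125 / 0.5 = 0.25.
θ − 57° = arccos(√0.25) = 60.0°, giving θ ≈ 57 + 60.0 = 117.0°.

θ ≈ 117°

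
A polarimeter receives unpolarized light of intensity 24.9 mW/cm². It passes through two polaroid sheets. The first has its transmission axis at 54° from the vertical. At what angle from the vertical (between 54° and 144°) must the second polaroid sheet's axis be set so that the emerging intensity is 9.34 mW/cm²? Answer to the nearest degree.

Unpolarized light through the first polarizer → I₁ = ½ I₀, now polarized at 54°.
Target fraction: 9.34 / 24.9 mW/cm² = 0.3751 of I₀.
Need I₂/I₀ = 0.3751, so cos²(θ − 54°) = 0.3751 / 0.5 = 0.7502.
θ − 54° = arccos(√0.7502) = 30.0°, giving θ ≈ 54 + 30.0 = 84.0°.

θ ≈ 84°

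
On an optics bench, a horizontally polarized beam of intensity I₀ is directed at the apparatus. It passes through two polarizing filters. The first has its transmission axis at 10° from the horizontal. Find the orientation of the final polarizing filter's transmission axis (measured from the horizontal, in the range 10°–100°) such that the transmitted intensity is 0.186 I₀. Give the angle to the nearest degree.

I₁ = I₀ cos²(10° − 0°) = I₀ cos²(10°) = 0.9698 I₀.
Need I₂/I₀ = 0.186, so cos²(θ − 10°) = 0.186 / 0.9698 = 0.1918.
θ − 10° = arccos(√0.1918) = 64.0°, giving θ ≈ 10 + 64.0 = 74.0°.

θ ≈ 74°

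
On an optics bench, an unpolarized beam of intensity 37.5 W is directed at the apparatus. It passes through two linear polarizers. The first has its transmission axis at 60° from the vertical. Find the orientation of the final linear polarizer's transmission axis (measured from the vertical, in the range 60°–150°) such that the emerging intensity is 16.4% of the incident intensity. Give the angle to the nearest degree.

θ ≈ 115°

Unpolarized light through the first polarizer → I₁ = ½ I₀, now polarized at 60°.
Need I₂/I₀ = 0.164, so cos²(θ − 60°) = 0.164 / 0.5 = 0.328.
θ − 60° = arccos(√0.328) = 55.1°, giving θ ≈ 60 + 55.1 = 115.1°.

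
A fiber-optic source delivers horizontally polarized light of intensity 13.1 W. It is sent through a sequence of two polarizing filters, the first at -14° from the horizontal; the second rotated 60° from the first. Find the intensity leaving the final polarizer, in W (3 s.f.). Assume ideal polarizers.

By Malus's law, I₁ = 13.1 W · cos²(14°) = 12.33 W.
I₂ = I₁ · cos²(60°) = 12.33 · 0.25 = 3.083 W.

I ≈ 3.08 W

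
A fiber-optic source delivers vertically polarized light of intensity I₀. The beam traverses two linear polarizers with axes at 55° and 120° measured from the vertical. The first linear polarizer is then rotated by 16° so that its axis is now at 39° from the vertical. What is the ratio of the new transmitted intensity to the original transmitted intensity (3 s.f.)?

I_new/I_old ≈ 0.252

Before rotation:
By Malus's law, I₁ = I₀ cos²(55° − 0°) = I₀ cos²(55°) = 0.329 I₀.
I₂ = I₁ cos²(120° − 55°) = 0.329 I₀ · cos²(65°) = 0.05876 I₀.
After rotation:
I₁ = I₀ cos²(39° − 0°) = I₀ cos²(39°) = 0.604 I₀.
I₂ = I₁ cos²(120° − 39°) = 0.604 I₀ · cos²(81°) = 0.01478 I₀.
Ratio = 0.01478 / 0.05876 = 0.2515.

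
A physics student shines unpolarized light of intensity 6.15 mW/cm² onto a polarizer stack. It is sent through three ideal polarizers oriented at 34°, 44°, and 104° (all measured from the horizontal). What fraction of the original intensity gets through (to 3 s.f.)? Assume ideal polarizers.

I/I₀ ≈ 0.121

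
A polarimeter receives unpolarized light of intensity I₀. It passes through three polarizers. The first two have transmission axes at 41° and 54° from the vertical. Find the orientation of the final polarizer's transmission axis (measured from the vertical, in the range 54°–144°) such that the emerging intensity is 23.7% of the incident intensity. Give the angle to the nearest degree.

Unpolarized light through the first polarizer → I₁ = ½ I₀, now polarized at 41°.
I₂ = I₁ cos²(54° − 41°) = 0.5 I₀ · cos²(13°) = 0.4747 I₀.
Need I₃/I₀ = 0.237, so cos²(θ − 54°) = 0.237 / 0.4747 = 0.4993.
θ − 54° = arccos(√0.4993) = 45.0°, giving θ ≈ 54 + 45.0 = 99.0°.

θ ≈ 99°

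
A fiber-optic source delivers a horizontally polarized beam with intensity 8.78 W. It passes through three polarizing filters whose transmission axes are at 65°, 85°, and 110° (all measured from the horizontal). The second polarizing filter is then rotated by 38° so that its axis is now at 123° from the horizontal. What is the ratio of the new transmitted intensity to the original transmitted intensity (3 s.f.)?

I_new/I_old ≈ 0.368

Before rotation:
I₁ = I₀ cos²(65° − 0°) = I₀ cos²(65°) = 0.1786 I₀.
I₂ = I₁ cos²(85° − 65°) = 0.1786 I₀ · cos²(20°) = 0.1577 I₀.
I₃ = I₂ cos²(110° − 85°) = 0.1577 I₀ · cos²(25°) = 0.1295 I₀.
After rotation:
I₁ = I₀ cos²(65° − 0°) = I₀ cos²(65°) = 0.1786 I₀.
I₂ = I₁ cos²(123° − 65°) = 0.1786 I₀ · cos²(58°) = 0.05016 I₀.
I₃ = I₂ cos²(110° − 123°) = 0.05016 I₀ · cos²(13°) = 0.04762 I₀.
Ratio = 0.04762 / 0.1295 = 0.3676.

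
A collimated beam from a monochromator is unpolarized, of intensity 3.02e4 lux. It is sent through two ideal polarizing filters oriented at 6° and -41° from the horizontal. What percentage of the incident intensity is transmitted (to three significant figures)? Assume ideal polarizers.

≈ 23.3%

Unpolarized light through the first polarizer → I₁ = 3.02e4 lux/2 = 1.51e+04 lux, polarized at 6°.
I₂ = I₁ · cos²(47°) = 1.51e+04 · 0.4651 = 7023 lux.
That is 23.26% of the incident intensity.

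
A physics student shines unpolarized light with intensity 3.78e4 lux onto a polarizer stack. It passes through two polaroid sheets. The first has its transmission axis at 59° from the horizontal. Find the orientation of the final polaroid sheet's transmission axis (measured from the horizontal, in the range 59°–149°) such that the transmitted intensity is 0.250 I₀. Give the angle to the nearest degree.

Unpolarized light through the first polarizer → I₁ = ½ I₀, now polarized at 59°.
Need I₂/I₀ = 0.25, so cos²(θ − 59°) = 0.25 / 0.5 = 0.5.
θ − 59° = arccos(√0.5) = 45.0°, giving θ ≈ 59 + 45.0 = 104.0°.

θ ≈ 104°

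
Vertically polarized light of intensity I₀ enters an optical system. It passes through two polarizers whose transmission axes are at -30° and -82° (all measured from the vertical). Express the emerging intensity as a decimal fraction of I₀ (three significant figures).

≈ 0.284 I₀

I₁ = I₀ cos²(-30° − 0°) = I₀ cos²(30°) = 0.75 I₀.
I₂ = I₁ cos²(-82° + 30°) = 0.75 I₀ · cos²(52°) = 0.2843 I₀.
Transmitted fraction = 0.2843.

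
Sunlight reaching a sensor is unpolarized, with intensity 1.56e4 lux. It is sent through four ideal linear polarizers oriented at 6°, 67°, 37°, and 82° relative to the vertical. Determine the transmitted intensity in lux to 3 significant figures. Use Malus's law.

Unpolarized light through the first polarizer → I₁ = 1.56e4 lux/2 = 7800 lux, polarized at 6°.
I₂ = I₁ · cos²(61°) = 7800 · 0.235 = 1833 lux.
I₃ = I₂ · cos²(30°) = 1833 · 0.75 = 1375 lux.
I₄ = I₃ · cos²(45°) = 1375 · 0.5 = 687.5 lux.

I ≈ 687 lux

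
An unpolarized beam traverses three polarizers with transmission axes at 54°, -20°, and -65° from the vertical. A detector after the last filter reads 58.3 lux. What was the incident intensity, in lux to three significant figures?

Unpolarized light through the first polarizer → I₁ = ½ I₀, now polarized at 54°.
I₂ = I₁ cos²(-20° − 54°) = 0.5 I₀ · cos²(74°) = 0.03799 I₀.
I₃ = I₂ cos²(-65° + 20°) = 0.03799 I₀ · cos²(45°) = 0.01899 I₀.
So 58.3 lux = 0.01899 I₀, giving I₀ = 58.3/0.01899 = 3069 lux.

I₀ ≈ 3070 lux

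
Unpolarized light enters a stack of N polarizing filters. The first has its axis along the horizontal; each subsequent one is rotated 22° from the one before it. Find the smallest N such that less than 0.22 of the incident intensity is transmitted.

N = 7

First polarizer halves the unpolarized light: factor 1/2.
Each further stage multiplies by cos²(22°) = 0.8597.
After N polarizers: T = 0.5·0.8597^(N−1). Require T < 0.22 ⇒ N−1 > ln(0.22/0.5)/ln(0.8597) = 5.43, so N−1 ≥ 6 and N = 7.
Check: N=7 gives T = 0.2018 < 0.22; N=6 gives T = 0.2348.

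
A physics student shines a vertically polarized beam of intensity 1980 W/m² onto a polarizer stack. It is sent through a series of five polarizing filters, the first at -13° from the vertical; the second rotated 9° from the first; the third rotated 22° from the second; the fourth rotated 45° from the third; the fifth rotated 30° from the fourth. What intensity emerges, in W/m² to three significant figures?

I ≈ 591 W/m²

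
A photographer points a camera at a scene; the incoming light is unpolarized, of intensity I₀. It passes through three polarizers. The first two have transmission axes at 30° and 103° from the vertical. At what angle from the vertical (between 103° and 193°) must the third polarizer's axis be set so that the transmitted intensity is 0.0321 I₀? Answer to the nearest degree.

Unpolarized light through the first polarizer → I₁ = ½ I₀, now polarized at 30°.
I₂ = I₁ cos²(103° − 30°) = 0.5 I₀ · cos²(73°) = 0.04274 I₀.
Need I₃/I₀ = 0.0321, so cos²(θ − 103°) = 0.0321 / 0.04274 = 0.751.
θ − 103° = arccos(√0.751) = 29.9°, giving θ ≈ 103 + 29.9 = 132.9°.

θ ≈ 133°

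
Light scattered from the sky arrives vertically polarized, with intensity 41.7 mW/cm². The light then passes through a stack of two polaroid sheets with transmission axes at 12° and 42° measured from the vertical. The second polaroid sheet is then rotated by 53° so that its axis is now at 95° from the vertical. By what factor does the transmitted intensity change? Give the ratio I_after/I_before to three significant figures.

Before rotation:
By Malus's law, I₁ = I₀ cos²(12° − 0°) = I₀ cos²(12°) = 0.9568 I₀.
I₂ = I₁ cos²(42° − 12°) = 0.9568 I₀ · cos²(30°) = 0.7176 I₀.
After rotation:
I₁ = I₀ cos²(12° − 0°) = I₀ cos²(12°) = 0.9568 I₀.
I₂ = I₁ cos²(95° − 12°) = 0.9568 I₀ · cos²(83°) = 0.01421 I₀.
Ratio = 0.01421 / 0.7176 = 0.0198.

I_new/I_old ≈ 0.0198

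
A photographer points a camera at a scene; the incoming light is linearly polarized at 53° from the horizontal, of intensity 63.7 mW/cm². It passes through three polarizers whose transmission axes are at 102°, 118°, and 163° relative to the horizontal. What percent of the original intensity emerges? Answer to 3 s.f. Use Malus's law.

By Malus's law, I₁ = 63.7 mW/cm² · cos²(49°) = 27.42 mW/cm².
I₂ = I₁ · cos²(16°) = 27.42 · 0.924 = 25.33 mW/cm².
I₃ = I₂ · cos²(45°) = 25.33 · 0.5 = 12.67 mW/cm².
That is 19.89% of the incident intensity.

≈ 19.9%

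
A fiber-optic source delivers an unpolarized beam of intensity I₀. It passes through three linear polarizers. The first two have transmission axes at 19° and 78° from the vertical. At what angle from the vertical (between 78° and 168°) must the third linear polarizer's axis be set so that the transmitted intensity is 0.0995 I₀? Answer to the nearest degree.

θ ≈ 108°

Unpolarized light through the first polarizer → I₁ = ½ I₀, now polarized at 19°.
I₂ = I₁ cos²(78° − 19°) = 0.5 I₀ · cos²(59°) = 0.1326 I₀.
Need I₃/I₀ = 0.0995, so cos²(θ − 78°) = 0.0995 / 0.1326 = 0.7502.
θ − 78° = arccos(√0.7502) = 30.0°, giving θ ≈ 78 + 30.0 = 108.0°.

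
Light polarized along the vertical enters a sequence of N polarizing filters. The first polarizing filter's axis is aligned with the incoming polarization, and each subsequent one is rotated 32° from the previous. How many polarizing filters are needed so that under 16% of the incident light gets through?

First polarizer is aligned with the polarization: full transmission.
Each further stage multiplies by cos²(32°) = 0.7192.
After N polarizers: T = 0.7192^(N−1). Require T < 0.16 ⇒ N−1 > ln(0.16)/ln(0.7192) = 5.56, so N−1 ≥ 6 and N = 7.
Check: N=7 gives T = 0.1384 < 0.16; N=6 gives T = 0.1924.

N = 7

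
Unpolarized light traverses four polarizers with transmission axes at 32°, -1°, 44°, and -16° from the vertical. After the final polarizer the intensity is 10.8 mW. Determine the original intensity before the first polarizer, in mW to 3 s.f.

I₀ ≈ 246 mW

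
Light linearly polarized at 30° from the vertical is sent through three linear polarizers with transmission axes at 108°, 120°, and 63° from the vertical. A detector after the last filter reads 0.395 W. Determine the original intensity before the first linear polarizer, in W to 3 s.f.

By Malus's law, I₁ = I₀ cos²(108° − 30°) = I₀ cos²(78°) = 0.04323 I₀.
I₂ = I₁ cos²(120° − 108°) = 0.04323 I₀ · cos²(12°) = 0.04136 I₀.
I₃ = I₂ cos²(63° − 120°) = 0.04136 I₀ · cos²(57°) = 0.01227 I₀.
So 0.395 W = 0.01227 I₀, giving I₀ = 0.395/0.01227 = 32.2 W.

I₀ ≈ 32.2 W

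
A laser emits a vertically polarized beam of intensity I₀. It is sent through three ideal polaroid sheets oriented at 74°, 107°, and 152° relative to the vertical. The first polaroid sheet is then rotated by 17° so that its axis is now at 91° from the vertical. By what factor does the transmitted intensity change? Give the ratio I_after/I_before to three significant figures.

Before rotation:
I₁ = I₀ cos²(74° − 0°) = I₀ cos²(74°) = 0.07598 I₀.
I₂ = I₁ cos²(107° − 74°) = 0.07598 I₀ · cos²(33°) = 0.05344 I₀.
I₃ = I₂ cos²(152° − 107°) = 0.05344 I₀ · cos²(45°) = 0.02672 I₀.
After rotation:
I₁ = I₀ cos²(91° − 0°) = I₀ cos²(89°) = 0.0003046 I₀.
I₂ = I₁ cos²(107° − 91°) = 0.0003046 I₀ · cos²(16°) = 0.0002814 I₀.
I₃ = I₂ cos²(152° − 107°) = 0.0002814 I₀ · cos²(45°) = 0.0001407 I₀.
Ratio = 0.0001407 / 0.02672 = 0.005267.

I_new/I_old ≈ 0.00527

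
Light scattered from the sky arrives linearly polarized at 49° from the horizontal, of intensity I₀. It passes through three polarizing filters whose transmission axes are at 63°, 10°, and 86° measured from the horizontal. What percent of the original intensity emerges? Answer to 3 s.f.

≈ 2.00%

I₁ = I₀ cos²(63° − 49°) = I₀ cos²(14°) = 0.9415 I₀.
I₂ = I₁ cos²(10° − 63°) = 0.9415 I₀ · cos²(53°) = 0.341 I₀.
I₃ = I₂ cos²(86° − 10°) = 0.341 I₀ · cos²(76°) = 0.01996 I₀.
That is 1.996% of the incident intensity.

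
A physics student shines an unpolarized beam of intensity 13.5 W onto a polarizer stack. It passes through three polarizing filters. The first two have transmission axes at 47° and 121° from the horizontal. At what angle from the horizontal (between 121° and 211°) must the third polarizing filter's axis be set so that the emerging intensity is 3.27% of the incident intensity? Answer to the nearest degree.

θ ≈ 143°

Unpolarized light through the first polarizer → I₁ = ½ I₀, now polarized at 47°.
I₂ = I₁ cos²(121° − 47°) = 0.5 I₀ · cos²(74°) = 0.03799 I₀.
Need I₃/I₀ = 0.0327, so cos²(θ − 121°) = 0.0327 / 0.03799 = 0.8608.
θ − 121° = arccos(√0.8608) = 21.9°, giving θ ≈ 121 + 21.9 = 142.9°.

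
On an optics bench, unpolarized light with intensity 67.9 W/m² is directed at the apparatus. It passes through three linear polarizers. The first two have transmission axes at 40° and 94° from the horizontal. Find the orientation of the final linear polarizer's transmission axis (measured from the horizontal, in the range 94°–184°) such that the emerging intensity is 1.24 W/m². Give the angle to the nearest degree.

θ ≈ 165°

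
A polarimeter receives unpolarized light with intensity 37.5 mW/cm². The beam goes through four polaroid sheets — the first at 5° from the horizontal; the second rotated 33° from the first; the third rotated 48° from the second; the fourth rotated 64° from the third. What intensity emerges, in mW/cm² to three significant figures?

Unpolarized light through the first polarizer → I₁ = 37.5 mW/cm²/2 = 18.75 mW/cm², polarized at 5°.
I₂ = I₁ · cos²(33°) = 18.75 · 0.7034 = 13.19 mW/cm².
I₃ = I₂ · cos²(48°) = 13.19 · 0.4477 = 5.905 mW/cm².
I₄ = I₃ · cos²(64°) = 5.905 · 0.1922 = 1.135 mW/cm².

I ≈ 1.13 mW/cm²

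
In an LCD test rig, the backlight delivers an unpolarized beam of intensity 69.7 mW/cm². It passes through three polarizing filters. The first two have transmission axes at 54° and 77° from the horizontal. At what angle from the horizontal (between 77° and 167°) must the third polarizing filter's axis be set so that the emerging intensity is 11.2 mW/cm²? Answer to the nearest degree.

Unpolarized light through the first polarizer → I₁ = ½ I₀, now polarized at 54°.
I₂ = I₁ cos²(77° − 54°) = 0.5 I₀ · cos²(23°) = 0.4237 I₀.
Target fraction: 11.2 / 69.7 mW/cm² = 0.1607 of I₀.
Need I₃/I₀ = 0.1607, so cos²(θ − 77°) = 0.1607 / 0.4237 = 0.3793.
θ − 77° = arccos(√0.3793) = 52.0°, giving θ ≈ 77 + 52.0 = 129.0°.

θ ≈ 129°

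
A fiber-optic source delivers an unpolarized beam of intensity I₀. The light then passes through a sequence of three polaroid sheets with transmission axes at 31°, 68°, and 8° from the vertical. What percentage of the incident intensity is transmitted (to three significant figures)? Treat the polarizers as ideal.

Unpolarized light through the first polarizer → I₁ = ½ I₀, now polarized at 31°.
I₂ = I₁ cos²(68° − 31°) = 0.5 I₀ · cos²(37°) = 0.3189 I₀.
I₃ = I₂ cos²(8° − 68°) = 0.3189 I₀ · cos²(60°) = 0.07973 I₀.
That is 7.973% of the incident intensity.

≈ 7.97%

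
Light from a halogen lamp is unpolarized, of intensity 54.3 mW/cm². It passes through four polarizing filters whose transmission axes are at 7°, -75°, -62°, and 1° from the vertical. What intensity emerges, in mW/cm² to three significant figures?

Unpolarized light through the first polarizer → I₁ = 54.3 mW/cm²/2 = 27.15 mW/cm², polarized at 7°.
I₂ = I₁ · cos²(82°) = 27.15 · 0.01937 = 0.5259 mW/cm².
I₃ = I₂ · cos²(13°) = 0.5259 · 0.9494 = 0.4993 mW/cm².
I₄ = I₃ · cos²(63°) = 0.4993 · 0.2061 = 0.1029 mW/cm².

I ≈ 0.103 mW/cm²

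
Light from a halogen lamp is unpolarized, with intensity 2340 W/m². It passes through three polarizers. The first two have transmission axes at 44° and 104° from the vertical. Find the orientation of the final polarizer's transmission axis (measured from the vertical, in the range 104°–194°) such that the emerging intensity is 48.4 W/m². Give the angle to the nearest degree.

θ ≈ 170°

Unpolarized light through the first polarizer → I₁ = ½ I₀, now polarized at 44°.
I₂ = I₁ cos²(104° − 44°) = 0.5 I₀ · cos²(60°) = 0.125 I₀.
Target fraction: 48.4 / 2340 W/m² = 0.02068 of I₀.
Need I₃/I₀ = 0.02068, so cos²(θ − 104°) = 0.02068 / 0.125 = 0.1655.
θ − 104° = arccos(√0.1655) = 66.0°, giving θ ≈ 104 + 66.0 = 170.0°.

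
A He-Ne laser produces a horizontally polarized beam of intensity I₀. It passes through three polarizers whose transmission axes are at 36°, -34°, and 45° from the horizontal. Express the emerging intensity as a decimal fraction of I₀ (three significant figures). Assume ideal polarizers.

≈ 0.00279 I₀

By Malus's law, I₁ = I₀ cos²(36° − 0°) = I₀ cos²(36°) = 0.6545 I₀.
I₂ = I₁ cos²(-34° − 36°) = 0.6545 I₀ · cos²(70°) = 0.07656 I₀.
I₃ = I₂ cos²(45° + 34°) = 0.07656 I₀ · cos²(79°) = 0.002788 I₀.
Transmitted fraction = 0.002788.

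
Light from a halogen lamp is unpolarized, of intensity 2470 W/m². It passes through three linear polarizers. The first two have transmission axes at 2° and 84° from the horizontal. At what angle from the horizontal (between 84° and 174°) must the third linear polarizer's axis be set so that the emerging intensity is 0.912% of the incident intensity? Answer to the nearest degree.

θ ≈ 98°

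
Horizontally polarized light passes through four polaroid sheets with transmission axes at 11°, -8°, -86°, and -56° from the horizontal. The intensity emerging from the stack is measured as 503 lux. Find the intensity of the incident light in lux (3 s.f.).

By Malus's law, I₁ = I₀ cos²(11° − 0°) = I₀ cos²(11°) = 0.9636 I₀.
I₂ = I₁ cos²(-8° − 11°) = 0.9636 I₀ · cos²(19°) = 0.8615 I₀.
I₃ = I₂ cos²(-86° + 8°) = 0.8615 I₀ · cos²(78°) = 0.03724 I₀.
I₄ = I₃ cos²(-56° + 86°) = 0.03724 I₀ · cos²(30°) = 0.02793 I₀.
So 503 lux = 0.02793 I₀, giving I₀ = 503/0.02793 = 1.801e+04 lux.

I₀ ≈ 1.80e4 lux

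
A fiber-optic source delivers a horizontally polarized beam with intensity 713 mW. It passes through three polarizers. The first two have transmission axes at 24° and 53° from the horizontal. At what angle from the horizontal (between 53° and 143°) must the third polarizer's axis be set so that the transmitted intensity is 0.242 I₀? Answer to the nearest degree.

θ ≈ 105°

By Malus's law, I₁ = I₀ cos²(24° − 0°) = I₀ cos²(24°) = 0.8346 I₀.
I₂ = I₁ cos²(53° − 24°) = 0.8346 I₀ · cos²(29°) = 0.6384 I₀.
Need I₃/I₀ = 0.242, so cos²(θ − 53°) = 0.242 / 0.6384 = 0.3791.
θ − 53° = arccos(√0.3791) = 52.0°, giving θ ≈ 53 + 52.0 = 105.0°.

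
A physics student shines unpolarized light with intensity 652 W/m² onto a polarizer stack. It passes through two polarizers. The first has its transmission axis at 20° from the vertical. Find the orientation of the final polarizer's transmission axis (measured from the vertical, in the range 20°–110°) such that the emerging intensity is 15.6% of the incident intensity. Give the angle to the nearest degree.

Unpolarized light through the first polarizer → I₁ = ½ I₀, now polarized at 20°.
Need I₂/I₀ = 0.156, so cos²(θ − 20°) = 0.156 / 0.5 = 0.312.
θ − 20° = arccos(√0.312) = 56.0°, giving θ ≈ 20 + 56.0 = 76.0°.

θ ≈ 76°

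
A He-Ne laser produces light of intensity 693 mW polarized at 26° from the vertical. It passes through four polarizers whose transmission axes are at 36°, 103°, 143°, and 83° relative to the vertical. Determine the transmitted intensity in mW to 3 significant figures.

I₁ = 693 mW · cos²(10°) = 672.1 mW.
I₂ = I₁ · cos²(67°) = 672.1 · 0.1527 = 102.6 mW.
I₃ = I₂ · cos²(40°) = 102.6 · 0.5868 = 60.21 mW.
I₄ = I₃ · cos²(60°) = 60.21 · 0.25 = 15.05 mW.

I ≈ 15.1 mW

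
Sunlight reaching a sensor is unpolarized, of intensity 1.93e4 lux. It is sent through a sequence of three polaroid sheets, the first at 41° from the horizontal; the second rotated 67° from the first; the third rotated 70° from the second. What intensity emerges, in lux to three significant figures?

I ≈ 172 lux

Unpolarized light through the first polarizer → I₁ = 1.93e4 lux/2 = 9650 lux, polarized at 41°.
I₂ = I₁ · cos²(67°) = 9650 · 0.1527 = 1473 lux.
I₃ = I₂ · cos²(70°) = 1473 · 0.117 = 172.3 lux.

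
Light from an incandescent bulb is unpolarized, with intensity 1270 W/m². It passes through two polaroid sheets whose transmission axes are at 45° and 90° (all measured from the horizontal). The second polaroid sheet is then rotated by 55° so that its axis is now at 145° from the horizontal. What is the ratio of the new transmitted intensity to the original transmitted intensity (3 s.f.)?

I_new/I_old ≈ 0.0603

Before rotation:
Unpolarized light through the first polarizer → I₁ = ½ I₀, now polarized at 45°.
I₂ = I₁ cos²(90° − 45°) = 0.5 I₀ · cos²(45°) = 0.25 I₀.
After rotation:
Unpolarized light through the first polarizer → I₁ = ½ I₀, now polarized at 45°.
Angle between axes 1 and 2: 80°. I₂ = 0.5 I₀ · cos²(80°) = 0.01508 I₀.
Ratio = 0.01508 / 0.25 = 0.06031.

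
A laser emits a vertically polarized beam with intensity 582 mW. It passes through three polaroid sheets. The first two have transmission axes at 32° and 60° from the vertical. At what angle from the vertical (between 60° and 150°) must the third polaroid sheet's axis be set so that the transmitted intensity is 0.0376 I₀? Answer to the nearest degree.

θ ≈ 135°

By Malus's law, I₁ = I₀ cos²(32° − 0°) = I₀ cos²(32°) = 0.7192 I₀.
I₂ = I₁ cos²(60° − 32°) = 0.7192 I₀ · cos²(28°) = 0.5607 I₀.
Need I₃/I₀ = 0.0376, so cos²(θ − 60°) = 0.0376 / 0.5607 = 0.06706.
θ − 60° = arccos(√0.06706) = 75.0°, giving θ ≈ 60 + 75.0 = 135.0°.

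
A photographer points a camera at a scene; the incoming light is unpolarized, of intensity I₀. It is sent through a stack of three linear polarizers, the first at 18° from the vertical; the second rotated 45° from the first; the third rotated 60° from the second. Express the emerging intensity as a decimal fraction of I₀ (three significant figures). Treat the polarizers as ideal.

≈ 0.0625 I₀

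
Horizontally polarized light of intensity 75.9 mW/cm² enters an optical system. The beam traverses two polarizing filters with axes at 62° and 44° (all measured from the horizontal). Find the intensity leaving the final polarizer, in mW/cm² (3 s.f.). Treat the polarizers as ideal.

I₁ = 75.9 mW/cm² · cos²(62°) = 16.73 mW/cm².
I₂ = I₁ · cos²(18°) = 16.73 · 0.9045 = 15.13 mW/cm².

I ≈ 15.1 mW/cm²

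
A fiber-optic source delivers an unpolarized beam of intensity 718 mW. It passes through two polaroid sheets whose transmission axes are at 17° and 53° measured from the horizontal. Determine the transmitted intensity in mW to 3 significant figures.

Unpolarized light through the first polarizer → I₁ = 718 mW/2 = 359 mW, polarized at 17°.
I₂ = I₁ · cos²(36°) = 359 · 0.6545 = 235 mW.

I ≈ 235 mW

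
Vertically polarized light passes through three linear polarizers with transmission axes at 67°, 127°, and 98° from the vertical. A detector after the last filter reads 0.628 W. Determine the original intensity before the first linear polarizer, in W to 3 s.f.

I₁ = I₀ cos²(67° − 0°) = I₀ cos²(67°) = 0.1527 I₀.
I₂ = I₁ cos²(127° − 67°) = 0.1527 I₀ · cos²(60°) = 0.03817 I₀.
I₃ = I₂ cos²(98° − 127°) = 0.03817 I₀ · cos²(29°) = 0.0292 I₀.
So 0.628 W = 0.0292 I₀, giving I₀ = 0.628/0.0292 = 21.51 W.

I₀ ≈ 21.5 W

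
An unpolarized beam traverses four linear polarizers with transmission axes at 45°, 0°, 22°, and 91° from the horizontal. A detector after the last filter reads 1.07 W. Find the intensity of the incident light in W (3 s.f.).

I₀ ≈ 38.8 W

Unpolarized light through the first polarizer → I₁ = ½ I₀, now polarized at 45°.
I₂ = I₁ cos²(0° − 45°) = 0.5 I₀ · cos²(45°) = 0.25 I₀.
I₃ = I₂ cos²(22° − 0°) = 0.25 I₀ · cos²(22°) = 0.2149 I₀.
I₄ = I₃ cos²(91° − 22°) = 0.2149 I₀ · cos²(69°) = 0.0276 I₀.
So 1.07 W = 0.0276 I₀, giving I₀ = 1.07/0.0276 = 38.77 W.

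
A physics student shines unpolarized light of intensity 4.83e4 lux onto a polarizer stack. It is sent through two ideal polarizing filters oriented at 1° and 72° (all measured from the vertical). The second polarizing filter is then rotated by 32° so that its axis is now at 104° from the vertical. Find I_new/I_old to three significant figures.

I_new/I_old ≈ 0.477

Before rotation:
Unpolarized light through the first polarizer → I₁ = ½ I₀, now polarized at 1°.
I₂ = I₁ cos²(72° − 1°) = 0.5 I₀ · cos²(71°) = 0.053 I₀.
After rotation:
Unpolarized light through the first polarizer → I₁ = ½ I₀, now polarized at 1°.
Angle between axes 1 and 2: 77°. I₂ = 0.5 I₀ · cos²(77°) = 0.0253 I₀.
Ratio = 0.0253 / 0.053 = 0.4774.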